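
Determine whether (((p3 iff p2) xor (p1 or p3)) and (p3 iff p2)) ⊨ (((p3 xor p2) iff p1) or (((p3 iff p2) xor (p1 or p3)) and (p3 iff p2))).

yes

p1  p2  p3  |  φ  ψ
T   T   T   |  F  F
T   T   F   |  F  T
T   F   T   |  F  T
T   F   F   |  F  F
F   T   T   |  F  T
F   T   F   |  F  F
F   F   T   |  F  F
F   F   F   |  T  T
In every row where φ is true, ψ is also true, so φ ⊨ ψ.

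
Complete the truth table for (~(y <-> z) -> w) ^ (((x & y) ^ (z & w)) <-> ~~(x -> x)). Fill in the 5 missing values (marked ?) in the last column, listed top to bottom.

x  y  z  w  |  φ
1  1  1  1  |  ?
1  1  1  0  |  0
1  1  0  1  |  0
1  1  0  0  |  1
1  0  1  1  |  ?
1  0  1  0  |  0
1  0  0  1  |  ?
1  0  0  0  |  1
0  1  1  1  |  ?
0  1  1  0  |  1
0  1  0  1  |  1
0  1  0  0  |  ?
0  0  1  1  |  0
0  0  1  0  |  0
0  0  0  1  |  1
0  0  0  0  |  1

Row x=1, y=1, z=1, w=1: (~(y <-> z) -> w) = 1, (((x & y) ^ (z & w)) <-> ~~(x -> x)) = 0, so the formula = 1.
Row x=1, y=0, z=1, w=1: (~(y <-> z) -> w) = 1, (((x & y) ^ (z & w)) <-> ~~(x -> x)) = 1, so the formula = 0.
Row x=1, y=0, z=0, w=1: (~(y <-> z) -> w) = 1, (((x & y) ^ (z & w)) <-> ~~(x -> x)) = 0, so the formula = 1.
Row x=0, y=1, z=1, w=1: (~(y <-> z) -> w) = 1, (((x & y) ^ (z & w)) <-> ~~(x -> x)) = 1, so the formula = 0.
Row x=0, y=1, z=0, w=0: (~(y <-> z) -> w) = 0, (((x & y) ^ (z & w)) <-> ~~(x -> x)) = 0, so the formula = 0.

1, 0, 1, 0, 0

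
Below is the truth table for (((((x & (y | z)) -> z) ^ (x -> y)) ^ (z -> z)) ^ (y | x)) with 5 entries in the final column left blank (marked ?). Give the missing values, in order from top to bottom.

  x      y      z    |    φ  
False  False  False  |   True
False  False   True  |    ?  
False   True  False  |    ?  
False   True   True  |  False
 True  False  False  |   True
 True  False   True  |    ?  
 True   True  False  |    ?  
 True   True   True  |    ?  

True, False, True, True, False

Row x=False, y=False, z=True: ((((x & (y | z)) -> z) ^ (x -> y)) ^ (z -> z)) = True, (y | x) = False, so the formula = True.
Row x=False, y=True, z=False: ((((x & (y | z)) -> z) ^ (x -> y)) ^ (z -> z)) = True, (y | x) = True, so the formula = False.
Row x=True, y=False, z=True: ((((x & (y | z)) -> z) ^ (x -> y)) ^ (z -> z)) = False, (y | x) = True, so the formula = True.
Row x=True, y=True, z=False: ((((x & (y | z)) -> z) ^ (x -> y)) ^ (z -> z)) = False, (y | x) = True, so the formula = True.
Row x=True, y=True, z=True: ((((x & (y | z)) -> z) ^ (x -> y)) ^ (z -> z)) = True, (y | x) = True, so the formula = False.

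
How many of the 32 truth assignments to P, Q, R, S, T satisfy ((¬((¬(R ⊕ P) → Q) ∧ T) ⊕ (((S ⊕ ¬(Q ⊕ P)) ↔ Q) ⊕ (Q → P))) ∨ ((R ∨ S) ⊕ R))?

19

P | Q | R | S | T | φ
- | - | - | - | - | -
F | F | F | F | F | F
F | F | F | F | T | F
F | F | F | T | F | T
F | F | F | T | T | T
F | F | T | F | F | F
F | F | T | F | T | T
F | F | T | T | F | T
F | F | T | T | T | F
F | T | F | F | F | T
F | T | F | F | T | F
F | T | F | T | F | T
F | T | F | T | T | T
F | T | T | F | F | T
F | T | T | F | T | F
F | T | T | T | F | F
F | T | T | T | T | T
T | F | F | F | F | T
T | F | F | F | T | F
T | F | F | T | F | T
T | F | F | T | T | T
T | F | T | F | F | T
T | F | T | F | T | T
T | F | T | T | F | F
T | F | T | T | T | F
T | T | F | F | F | T
T | T | F | F | T | F
T | T | F | T | F | T
T | T | F | T | T | T
T | T | T | F | F | T
T | T | T | F | T | F
T | T | T | T | F | F
T | T | T | T | T | T
The formula is true on 19 of the 32 rows.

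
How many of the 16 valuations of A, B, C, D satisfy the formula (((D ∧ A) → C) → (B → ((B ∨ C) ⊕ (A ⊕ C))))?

A  B  C  D  |  φ
T  T  T  T  |  T
T  T  T  F  |  T
T  T  F  T  |  T
T  T  F  F  |  F
T  F  T  T  |  T
T  F  T  F  |  T
T  F  F  T  |  T
T  F  F  F  |  T
F  T  T  T  |  F
F  T  T  F  |  F
F  T  F  T  |  T
F  T  F  F  |  T
F  F  T  T  |  T
F  F  T  F  |  T
F  F  F  T  |  T
F  F  F  F  |  T
The formula is true on 13 of the 16 rows.

13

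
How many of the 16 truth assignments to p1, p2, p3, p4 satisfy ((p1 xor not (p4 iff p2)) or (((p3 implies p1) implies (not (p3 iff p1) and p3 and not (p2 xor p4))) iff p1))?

p1 | p2 | p3 | p4 | (p4 iff p2) | not (p4 iff p2) | (p1 xor not (p4 iff p2)) | (p3 implies p1) | (p3 iff p1) | not (p3 iff p1) | (p2 xor p4) | not (p2 xor p4) | φ
-- | -- | -- | -- | ----------- | --------------- | ------------------------ | --------------- | ----------- | --------------- | ----------- | --------------- | -
1  | 1  | 1  | 1  |      1      |        0        |            1             |        1        |      1      |        0        |      0      |        1        | 1
1  | 1  | 1  | 0  |      0      |        1        |            0             |        1        |      1      |        0        |      1      |        0        | 0
1  | 1  | 0  | 1  |      1      |        0        |            1             |        1        |      0      |        1        |      0      |        1        | 1
1  | 1  | 0  | 0  |      0      |        1        |            0             |        1        |      0      |        1        |      1      |        0        | 0
1  | 0  | 1  | 1  |      0      |        1        |            0             |        1        |      1      |        0        |      1      |        0        | 0
1  | 0  | 1  | 0  |      1      |        0        |            1             |        1        |      1      |        0        |      0      |        1        | 1
1  | 0  | 0  | 1  |      0      |        1        |            0             |        1        |      0      |        1        |      1      |        0        | 0
1  | 0  | 0  | 0  |      1      |        0        |            1             |        1        |      0      |        1        |      0      |        1        | 1
0  | 1  | 1  | 1  |      1      |        0        |            0             |        0        |      0      |        1        |      0      |        1        | 0
0  | 1  | 1  | 0  |      0      |        1        |            1             |        0        |      0      |        1        |      1      |        0        | 1
0  | 1  | 0  | 1  |      1      |        0        |            0             |        1        |      1      |        0        |      0      |        1        | 1
0  | 1  | 0  | 0  |      0      |        1        |            1             |        1        |      1      |        0        |      1      |        0        | 1
0  | 0  | 1  | 1  |      0      |        1        |            1             |        0        |      0      |        1        |      1      |        0        | 1
0  | 0  | 1  | 0  |      1      |        0        |            0             |        0        |      0      |        1        |      0      |        1        | 0
0  | 0  | 0  | 1  |      0      |        1        |            1             |        1        |      1      |        0        |      1      |        0        | 1
0  | 0  | 0  | 0  |      1      |        0        |            0             |        1        |      1      |        0        |      0      |        1        | 1
The formula is true on 10 of the 16 rows.

10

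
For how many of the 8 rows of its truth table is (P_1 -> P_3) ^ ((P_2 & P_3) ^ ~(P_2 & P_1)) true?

 P_1  |  P_2  |  P_3  | (P_1 -> P_3) | (P_2 & P_3) | (P_2 & P_1) | ~(P_2 & P_1) | ((P_2 & P_3) ^ ~(P_2 & P_1)) |   φ  
----- | ----- | ----- | ------------ | ----------- | ----------- | ------------ | ---------------------------- | -----
False | False | False |     True     |    False    |    False    |     True     |             True             | False
False | False |  True |     True     |    False    |    False    |     True     |             True             | False
False |  True | False |     True     |    False    |    False    |     True     |             True             | False
False |  True |  True |     True     |     True    |    False    |     True     |            False             |  True
 True | False | False |    False     |    False    |    False    |     True     |             True             |  True
 True | False |  True |     True     |    False    |    False    |     True     |             True             | False
 True |  True | False |    False     |    False    |     True    |    False     |            False             | False
 True |  True |  True |     True     |     True    |     True    |    False     |             True             | False
The formula is true on 2 of the 8 rows.

2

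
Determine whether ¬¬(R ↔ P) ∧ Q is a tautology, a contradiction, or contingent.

P | Q | R || (R ↔ P) | ¬(R ↔ P) | ¬¬(R ↔ P) | (¬¬(R ↔ P) ∧ Q)
1 | 1 | 1 ||    1    |    0     |     1     |        1       
1 | 1 | 0 ||    0    |    1     |     0     |        0       
1 | 0 | 1 ||    1    |    0     |     1     |        0       
1 | 0 | 0 ||    0    |    1     |     0     |        0       
0 | 1 | 1 ||    0    |    1     |     0     |        0       
0 | 1 | 0 ||    1    |    0     |     1     |        1       
0 | 0 | 1 ||    0    |    1     |     0     |        0       
0 | 0 | 0 ||    1    |    0     |     1     |        0       
2 of 8 rows are 1, so the formula is contingent.

contingent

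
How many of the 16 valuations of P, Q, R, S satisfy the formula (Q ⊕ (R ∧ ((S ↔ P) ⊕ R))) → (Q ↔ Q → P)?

11

P | Q | R | S | (S ↔ P) | ((S ↔ P) ⊕ R) | (R ∧ ((S ↔ P) ⊕ R)) | (Q ⊕ (R ∧ ((S ↔ P) ⊕ R))) | (Q → P) | (Q ↔ (Q → P)) | φ
- | - | - | - | ------- | ------------- | ------------------- | ------------------------- | ------- | ------------- | -
1 | 1 | 1 | 1 |    1    |       0       |          0          |             1             |    1    |       1       | 1
1 | 1 | 1 | 0 |    0    |       1       |          1          |             0             |    1    |       1       | 1
1 | 1 | 0 | 1 |    1    |       1       |          0          |             1             |    1    |       1       | 1
1 | 1 | 0 | 0 |    0    |       0       |          0          |             1             |    1    |       1       | 1
1 | 0 | 1 | 1 |    1    |       0       |          0          |             0             |    1    |       0       | 1
1 | 0 | 1 | 0 |    0    |       1       |          1          |             1             |    1    |       0       | 0
1 | 0 | 0 | 1 |    1    |       1       |          0          |             0             |    1    |       0       | 1
1 | 0 | 0 | 0 |    0    |       0       |          0          |             0             |    1    |       0       | 1
0 | 1 | 1 | 1 |    0    |       1       |          1          |             0             |    0    |       0       | 1
0 | 1 | 1 | 0 |    1    |       0       |          0          |             1             |    0    |       0       | 0
0 | 1 | 0 | 1 |    0    |       0       |          0          |             1             |    0    |       0       | 0
0 | 1 | 0 | 0 |    1    |       1       |          0          |             1             |    0    |       0       | 0
0 | 0 | 1 | 1 |    0    |       1       |          1          |             1             |    1    |       0       | 0
0 | 0 | 1 | 0 |    1    |       0       |          0          |             0             |    1    |       0       | 1
0 | 0 | 0 | 1 |    0    |       0       |          0          |             0             |    1    |       0       | 1
0 | 0 | 0 | 0 |    1    |       1       |          0          |             0             |    1    |       0       | 1
The formula is true on 11 of the 16 rows.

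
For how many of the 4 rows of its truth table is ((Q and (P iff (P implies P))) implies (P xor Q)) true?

3

P  Q  |  (P implies P)  (P iff (P implies P))  (P xor Q)  φ
T  T  |        T                  T                F      F
T  F  |        T                  T                T      T
F  T  |        T                  F                T      T
F  F  |        T                  F                F      T
The formula is true on 3 of the 4 rows.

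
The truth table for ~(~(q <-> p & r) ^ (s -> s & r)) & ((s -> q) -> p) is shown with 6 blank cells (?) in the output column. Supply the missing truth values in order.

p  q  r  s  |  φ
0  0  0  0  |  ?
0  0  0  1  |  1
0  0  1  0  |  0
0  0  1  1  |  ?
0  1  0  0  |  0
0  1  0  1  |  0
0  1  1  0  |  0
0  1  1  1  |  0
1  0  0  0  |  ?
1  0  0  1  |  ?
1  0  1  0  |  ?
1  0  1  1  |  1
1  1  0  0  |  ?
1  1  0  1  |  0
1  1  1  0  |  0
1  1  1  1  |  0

0, 0, 0, 1, 1, 1

Row p=0, q=0, r=0, s=0: ~(~(q <-> p & r) ^ (s -> s & r)) = 0, ((s -> q) -> p) = 0, so the formula = 0.
Row p=0, q=0, r=1, s=1: ~(~(q <-> p & r) ^ (s -> s & r)) = 0, ((s -> q) -> p) = 1, so the formula = 0.
Row p=1, q=0, r=0, s=0: ~(~(q <-> p & r) ^ (s -> s & r)) = 0, ((s -> q) -> p) = 1, so the formula = 0.
Row p=1, q=0, r=0, s=1: ~(~(q <-> p & r) ^ (s -> s & r)) = 1, ((s -> q) -> p) = 1, so the formula = 1.
Row p=1, q=0, r=1, s=0: ~(~(q <-> p & r) ^ (s -> s & r)) = 1, ((s -> q) -> p) = 1, so the formula = 1.
Row p=1, q=1, r=0, s=0: ~(~(q <-> p & r) ^ (s -> s & r)) = 1, ((s -> q) -> p) = 1, so the formula = 1.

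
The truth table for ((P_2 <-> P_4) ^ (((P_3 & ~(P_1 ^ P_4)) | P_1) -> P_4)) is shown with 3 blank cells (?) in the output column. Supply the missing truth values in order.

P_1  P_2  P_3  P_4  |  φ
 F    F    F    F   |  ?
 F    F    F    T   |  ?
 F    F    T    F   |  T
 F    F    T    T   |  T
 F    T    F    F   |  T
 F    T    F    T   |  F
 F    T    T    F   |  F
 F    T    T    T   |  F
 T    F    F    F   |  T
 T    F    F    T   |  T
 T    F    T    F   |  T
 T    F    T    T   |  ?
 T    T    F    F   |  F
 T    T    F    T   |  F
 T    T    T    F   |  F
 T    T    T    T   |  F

Row P_1=F, P_2=F, P_3=F, P_4=F: (P_2 <-> P_4) = T, (((P_3 & ~(P_1 ^ P_4)) | P_1) -> P_4) = T, so the formula = F.
Row P_1=F, P_2=F, P_3=F, P_4=T: (P_2 <-> P_4) = F, (((P_3 & ~(P_1 ^ P_4)) | P_1) -> P_4) = T, so the formula = T.
Row P_1=T, P_2=F, P_3=T, P_4=T: (P_2 <-> P_4) = F, (((P_3 & ~(P_1 ^ P_4)) | P_1) -> P_4) = T, so the formula = T.

F, T, T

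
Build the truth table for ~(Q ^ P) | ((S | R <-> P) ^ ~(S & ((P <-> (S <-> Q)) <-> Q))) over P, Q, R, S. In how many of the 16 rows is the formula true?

14

P | Q | R | S || φ
F | F | F | F || T
F | F | F | T || T
F | F | T | F || T
F | F | T | T || T
F | T | F | F || F
F | T | F | T || T
F | T | T | F || T
F | T | T | T || T
T | F | F | F || T
T | F | F | T || T
T | F | T | F || F
T | F | T | T || T
T | T | F | F || T
T | T | F | T || T
T | T | T | F || T
T | T | T | T || T
The formula is true on 14 of the 16 rows.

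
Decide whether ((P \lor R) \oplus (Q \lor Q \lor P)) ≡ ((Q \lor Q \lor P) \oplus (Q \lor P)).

not equivalent

P | Q | R | φ | ψ
- | - | - | - | -
T | T | T | F | F
T | T | F | F | F
T | F | T | F | F
T | F | F | F | F
F | T | T | F | F
F | T | F | T | F
F | F | T | T | F
F | F | F | F | F
The columns differ at P=F, Q=T, R=F (φ=T, ψ=F), so they are not equivalent.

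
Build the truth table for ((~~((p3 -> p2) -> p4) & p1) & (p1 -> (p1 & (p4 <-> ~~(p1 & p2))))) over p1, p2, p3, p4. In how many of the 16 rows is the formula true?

  p1     p2     p3     p4   |  (p3 -> p2)  ((p3 -> p2) -> p4)  ~((p3 -> p2) -> p4)  ~~((p3 -> p2) -> p4)  (~~((p3 -> p2) -> p4) & p1)  (p1 & p2)  ~(p1 & p2)  ~~(p1 & p2)  (p4 <-> ~~(p1 & p2))  (p1 & (p4 <-> ~~(p1 & p2)))    φ  
False  False  False  False  |     True           False                 True                False                     False               False       True        False             True                     False             False
False  False  False   True  |     True            True                False                 True                     False               False       True        False            False                     False             False
False  False   True  False  |    False            True                False                 True                     False               False       True        False             True                     False             False
False  False   True   True  |    False            True                False                 True                     False               False       True        False            False                     False             False
False   True  False  False  |     True           False                 True                False                     False               False       True        False             True                     False             False
False   True  False   True  |     True            True                False                 True                     False               False       True        False            False                     False             False
False   True   True  False  |     True           False                 True                False                     False               False       True        False             True                     False             False
False   True   True   True  |     True            True                False                 True                     False               False       True        False            False                     False             False
 True  False  False  False  |     True           False                 True                False                     False               False       True        False             True                      True             False
 True  False  False   True  |     True            True                False                 True                      True               False       True        False            False                     False             False
 True  False   True  False  |    False            True                False                 True                      True               False       True        False             True                      True              True
 True  False   True   True  |    False            True                False                 True                      True               False       True        False            False                     False             False
 True   True  False  False  |     True           False                 True                False                     False                True      False         True            False                     False             False
 True   True  False   True  |     True            True                False                 True                      True                True      False         True             True                      True              True
 True   True   True  False  |     True           False                 True                False                     False                True      False         True            False                     False             False
 True   True   True   True  |     True            True                False                 True                      True                True      False         True             True                      True              True
The formula is true on 3 of the 16 rows.

3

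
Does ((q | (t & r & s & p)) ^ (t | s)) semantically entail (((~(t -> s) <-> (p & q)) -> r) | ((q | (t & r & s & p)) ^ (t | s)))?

yes

p | q | r | s | t | φ | ψ
- | - | - | - | - | - | -
1 | 1 | 1 | 1 | 1 | 0 | 1
1 | 1 | 1 | 1 | 0 | 0 | 1
1 | 1 | 1 | 0 | 1 | 0 | 1
1 | 1 | 1 | 0 | 0 | 1 | 1
1 | 1 | 0 | 1 | 1 | 0 | 1
1 | 1 | 0 | 1 | 0 | 0 | 1
1 | 1 | 0 | 0 | 1 | 0 | 0
1 | 1 | 0 | 0 | 0 | 1 | 1
1 | 0 | 1 | 1 | 1 | 0 | 1
1 | 0 | 1 | 1 | 0 | 1 | 1
1 | 0 | 1 | 0 | 1 | 1 | 1
1 | 0 | 1 | 0 | 0 | 0 | 1
1 | 0 | 0 | 1 | 1 | 1 | 1
1 | 0 | 0 | 1 | 0 | 1 | 1
1 | 0 | 0 | 0 | 1 | 1 | 1
1 | 0 | 0 | 0 | 0 | 0 | 0
0 | 1 | 1 | 1 | 1 | 0 | 1
0 | 1 | 1 | 1 | 0 | 0 | 1
0 | 1 | 1 | 0 | 1 | 0 | 1
0 | 1 | 1 | 0 | 0 | 1 | 1
0 | 1 | 0 | 1 | 1 | 0 | 0
0 | 1 | 0 | 1 | 0 | 0 | 0
0 | 1 | 0 | 0 | 1 | 0 | 1
0 | 1 | 0 | 0 | 0 | 1 | 1
0 | 0 | 1 | 1 | 1 | 1 | 1
0 | 0 | 1 | 1 | 0 | 1 | 1
0 | 0 | 1 | 0 | 1 | 1 | 1
0 | 0 | 1 | 0 | 0 | 0 | 1
0 | 0 | 0 | 1 | 1 | 1 | 1
0 | 0 | 0 | 1 | 0 | 1 | 1
0 | 0 | 0 | 0 | 1 | 1 | 1
0 | 0 | 0 | 0 | 0 | 0 | 0
In every row where φ is true, ψ is also true, so φ ⊨ ψ.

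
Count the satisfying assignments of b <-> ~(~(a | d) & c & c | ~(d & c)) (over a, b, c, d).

8

a | b | c | d || φ
1 | 1 | 1 | 1 || 1
1 | 1 | 1 | 0 || 0
1 | 1 | 0 | 1 || 0
1 | 1 | 0 | 0 || 0
1 | 0 | 1 | 1 || 0
1 | 0 | 1 | 0 || 1
1 | 0 | 0 | 1 || 1
1 | 0 | 0 | 0 || 1
0 | 1 | 1 | 1 || 1
0 | 1 | 1 | 0 || 0
0 | 1 | 0 | 1 || 0
0 | 1 | 0 | 0 || 0
0 | 0 | 1 | 1 || 0
0 | 0 | 1 | 0 || 1
0 | 0 | 0 | 1 || 1
0 | 0 | 0 | 0 || 1
The formula is true on 8 of the 16 rows.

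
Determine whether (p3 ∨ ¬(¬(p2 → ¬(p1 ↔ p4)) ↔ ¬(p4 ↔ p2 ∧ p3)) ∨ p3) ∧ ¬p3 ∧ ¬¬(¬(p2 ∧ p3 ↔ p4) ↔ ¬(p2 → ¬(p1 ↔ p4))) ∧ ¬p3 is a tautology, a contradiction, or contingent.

p1 | p2 | p3 | p4 || φ
0  | 0  | 0  | 0  || 0
0  | 0  | 0  | 1  || 0
0  | 0  | 1  | 0  || 0
0  | 0  | 1  | 1  || 0
0  | 1  | 0  | 0  || 0
0  | 1  | 0  | 1  || 0
0  | 1  | 1  | 0  || 0
0  | 1  | 1  | 1  || 0
1  | 0  | 0  | 0  || 0
1  | 0  | 0  | 1  || 0
1  | 0  | 1  | 0  || 0
1  | 0  | 1  | 1  || 0
1  | 1  | 0  | 0  || 0
1  | 1  | 0  | 1  || 0
1  | 1  | 1  | 0  || 0
1  | 1  | 1  | 1  || 0
Every row is 0, so the formula is a contradiction.

contradiction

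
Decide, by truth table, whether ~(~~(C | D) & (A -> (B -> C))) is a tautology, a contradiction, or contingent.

  A      B      C      D       (C | D)  ~(C | D)  ~~(C | D)  (B -> C)  (A -> (B -> C))  ~(~~(C | D) & (A -> (B -> C)))
 True   True   True   True       True    False       True      True          True                   False             
 True   True   True  False       True    False       True      True          True                   False             
 True   True  False   True       True    False       True     False         False                    True             
 True   True  False  False      False     True      False     False         False                    True             
 True  False   True   True       True    False       True      True          True                   False             
 True  False   True  False       True    False       True      True          True                   False             
 True  False  False   True       True    False       True      True          True                   False             
 True  False  False  False      False     True      False      True          True                    True             
False   True   True   True       True    False       True      True          True                   False             
False   True   True  False       True    False       True      True          True                   False             
False   True  False   True       True    False       True     False          True                   False             
False   True  False  False      False     True      False     False          True                    True             
False  False   True   True       True    False       True      True          True                   False             
False  False   True  False       True    False       True      True          True                   False             
False  False  False   True       True    False       True      True          True                   False             
False  False  False  False      False     True      False      True          True                    True             
5 of 16 rows are True, so the formula is contingent.

contingent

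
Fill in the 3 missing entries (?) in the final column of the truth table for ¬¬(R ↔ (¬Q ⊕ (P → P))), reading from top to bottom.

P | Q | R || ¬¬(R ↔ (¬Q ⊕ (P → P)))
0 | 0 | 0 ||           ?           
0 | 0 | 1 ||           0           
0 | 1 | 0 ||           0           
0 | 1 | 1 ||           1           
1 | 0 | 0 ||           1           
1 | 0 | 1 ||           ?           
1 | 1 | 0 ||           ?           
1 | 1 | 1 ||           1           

Row P=0, Q=0, R=0: (R ↔ (¬Q ⊕ (P → P))) = 1, ¬(R ↔ (¬Q ⊕ (P → P))) = 0, so ¬¬(R ↔ (¬Q ⊕ (P → P))) = 1.
Row P=1, Q=0, R=1: (R ↔ (¬Q ⊕ (P → P))) = 0, ¬(R ↔ (¬Q ⊕ (P → P))) = 1, so ¬¬(R ↔ (¬Q ⊕ (P → P))) = 0.
Row P=1, Q=1, R=0: (R ↔ (¬Q ⊕ (P → P))) = 0, ¬(R ↔ (¬Q ⊕ (P → P))) = 1, so ¬¬(R ↔ (¬Q ⊕ (P → P))) = 0.

1, 0, 0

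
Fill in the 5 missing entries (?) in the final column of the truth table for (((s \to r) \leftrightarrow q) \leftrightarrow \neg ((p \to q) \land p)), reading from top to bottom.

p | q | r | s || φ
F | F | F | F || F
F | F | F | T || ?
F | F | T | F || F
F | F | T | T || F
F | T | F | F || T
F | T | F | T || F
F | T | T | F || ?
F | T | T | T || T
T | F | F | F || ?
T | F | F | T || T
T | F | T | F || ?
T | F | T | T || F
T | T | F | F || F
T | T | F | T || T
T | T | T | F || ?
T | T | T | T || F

Row p=F, q=F, r=F, s=T: ((s \to r) \leftrightarrow q) = T, \neg ((p \to q) \land p) = T, so the formula = T.
Row p=F, q=T, r=T, s=F: ((s \to r) \leftrightarrow q) = T, \neg ((p \to q) \land p) = T, so the formula = T.
Row p=T, q=F, r=F, s=F: ((s \to r) \leftrightarrow q) = F, \neg ((p \to q) \land p) = T, so the formula = F.
Row p=T, q=F, r=T, s=F: ((s \to r) \leftrightarrow q) = F, \neg ((p \to q) \land p) = T, so the formula = F.
Row p=T, q=T, r=T, s=F: ((s \to r) \leftrightarrow q) = T, \neg ((p \to q) \land p) = F, so the formula = F.

T, T, F, F, F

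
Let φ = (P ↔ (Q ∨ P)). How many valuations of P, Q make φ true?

P | Q | (P ↔ (Q ∨ P))
- | - | -------------
0 | 0 |       1      
0 | 1 |       0      
1 | 0 |       1      
1 | 1 |       1      
The formula is true on 3 of the 4 rows.

3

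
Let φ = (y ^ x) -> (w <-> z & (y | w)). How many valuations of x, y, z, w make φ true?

13

x  y  z  w     ((y ^ x) -> (w <-> (z & (y | w))))
1  1  1  1                     1                 
1  1  1  0                     1                 
1  1  0  1                     1                 
1  1  0  0                     1                 
1  0  1  1                     1                 
1  0  1  0                     1                 
1  0  0  1                     0                 
1  0  0  0                     1                 
0  1  1  1                     1                 
0  1  1  0                     0                 
0  1  0  1                     0                 
0  1  0  0                     1                 
0  0  1  1                     1                 
0  0  1  0                     1                 
0  0  0  1                     1                 
0  0  0  0                     1                 
The formula is true on 13 of the 16 rows.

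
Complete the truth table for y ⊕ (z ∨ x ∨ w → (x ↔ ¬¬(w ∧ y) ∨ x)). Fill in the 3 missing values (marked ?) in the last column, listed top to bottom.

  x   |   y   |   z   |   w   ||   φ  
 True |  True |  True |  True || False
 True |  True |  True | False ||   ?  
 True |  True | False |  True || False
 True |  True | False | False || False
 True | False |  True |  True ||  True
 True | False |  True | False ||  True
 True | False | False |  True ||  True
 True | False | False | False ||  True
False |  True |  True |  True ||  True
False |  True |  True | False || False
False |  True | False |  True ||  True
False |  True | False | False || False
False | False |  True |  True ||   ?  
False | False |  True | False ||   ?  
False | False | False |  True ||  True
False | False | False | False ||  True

Row x=True, y=True, z=True, w=False: (z ∨ x ∨ w → (x ↔ ¬¬(w ∧ y) ∨ x)) = True, so the formula = False.
Row x=False, y=False, z=True, w=True: (z ∨ x ∨ w → (x ↔ ¬¬(w ∧ y) ∨ x)) = True, so the formula = True.
Row x=False, y=False, z=True, w=False: (z ∨ x ∨ w → (x ↔ ¬¬(w ∧ y) ∨ x)) = True, so the formula = True.

False, True, True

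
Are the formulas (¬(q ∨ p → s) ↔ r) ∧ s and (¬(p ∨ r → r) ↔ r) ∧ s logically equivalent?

  p      q      r      s    |    φ      ψ  
False  False  False  False  |  False  False
False  False  False   True  |   True   True
False  False   True  False  |  False  False
False  False   True   True  |  False  False
False   True  False  False  |  False  False
False   True  False   True  |   True   True
False   True   True  False  |  False  False
False   True   True   True  |  False  False
 True  False  False  False  |  False  False
 True  False  False   True  |   True  False
 True  False   True  False  |  False  False
 True  False   True   True  |  False  False
 True   True  False  False  |  False  False
 True   True  False   True  |   True  False
 True   True   True  False  |  False  False
 True   True   True   True  |  False  False
The columns differ at p=True, q=False, r=False, s=True (φ=True, ψ=False), so they are not equivalent.

not equivalent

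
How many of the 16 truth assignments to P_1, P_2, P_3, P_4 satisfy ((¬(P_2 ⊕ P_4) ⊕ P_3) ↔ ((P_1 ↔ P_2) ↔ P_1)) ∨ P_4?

P_1 | P_2 | P_3 | P_4 || φ
 T  |  T  |  T  |  T  || T
 T  |  T  |  T  |  F  || T
 T  |  T  |  F  |  T  || T
 T  |  T  |  F  |  F  || F
 T  |  F  |  T  |  T  || T
 T  |  F  |  T  |  F  || T
 T  |  F  |  F  |  T  || T
 T  |  F  |  F  |  F  || F
 F  |  T  |  T  |  T  || T
 F  |  T  |  T  |  F  || T
 F  |  T  |  F  |  T  || T
 F  |  T  |  F  |  F  || F
 F  |  F  |  T  |  T  || T
 F  |  F  |  T  |  F  || T
 F  |  F  |  F  |  T  || T
 F  |  F  |  F  |  F  || F
The formula is true on 12 of the 16 rows.

12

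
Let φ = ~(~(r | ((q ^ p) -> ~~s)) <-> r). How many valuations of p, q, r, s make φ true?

10

p  q  r  s  |  φ
1  1  1  1  |  1
1  1  1  0  |  1
1  1  0  1  |  0
1  1  0  0  |  0
1  0  1  1  |  1
1  0  1  0  |  1
1  0  0  1  |  0
1  0  0  0  |  1
0  1  1  1  |  1
0  1  1  0  |  1
0  1  0  1  |  0
0  1  0  0  |  1
0  0  1  1  |  1
0  0  1  0  |  1
0  0  0  1  |  0
0  0  0  0  |  0
The formula is true on 10 of the 16 rows.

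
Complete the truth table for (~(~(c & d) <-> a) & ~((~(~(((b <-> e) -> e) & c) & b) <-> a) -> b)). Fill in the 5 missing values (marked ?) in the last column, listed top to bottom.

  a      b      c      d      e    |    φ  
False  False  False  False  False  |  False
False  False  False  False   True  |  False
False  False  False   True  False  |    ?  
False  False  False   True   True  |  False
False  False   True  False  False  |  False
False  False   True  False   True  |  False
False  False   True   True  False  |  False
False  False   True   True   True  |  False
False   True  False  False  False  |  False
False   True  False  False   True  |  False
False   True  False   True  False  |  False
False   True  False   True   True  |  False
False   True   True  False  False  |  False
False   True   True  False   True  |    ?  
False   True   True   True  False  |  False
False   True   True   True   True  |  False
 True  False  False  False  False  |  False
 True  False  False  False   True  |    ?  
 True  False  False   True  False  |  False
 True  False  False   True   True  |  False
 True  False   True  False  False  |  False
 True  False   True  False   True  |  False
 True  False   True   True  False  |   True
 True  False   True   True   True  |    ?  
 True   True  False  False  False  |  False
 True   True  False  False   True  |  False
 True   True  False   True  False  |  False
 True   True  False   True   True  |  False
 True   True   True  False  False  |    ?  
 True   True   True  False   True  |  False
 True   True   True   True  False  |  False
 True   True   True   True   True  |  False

Row a=False, b=False, c=False, d=True, e=False: ~(~(c & d) <-> a) = True, ~((~(~(((b <-> e) -> e) & c) & b) <-> a) -> b) = False, so the formula = False.
Row a=False, b=True, c=True, d=False, e=True: ~(~(c & d) <-> a) = True, ~((~(~(((b <-> e) -> e) & c) & b) <-> a) -> b) = False, so the formula = False.
Row a=True, b=False, c=False, d=False, e=True: ~(~(c & d) <-> a) = False, ~((~(~(((b <-> e) -> e) & c) & b) <-> a) -> b) = True, so the formula = False.
Row a=True, b=False, c=True, d=True, e=True: ~(~(c & d) <-> a) = True, ~((~(~(((b <-> e) -> e) & c) & b) <-> a) -> b) = True, so the formula = True.
Row a=True, b=True, c=True, d=False, e=False: ~(~(c & d) <-> a) = False, ~((~(~(((b <-> e) -> e) & c) & b) <-> a) -> b) = False, so the formula = False.

False, False, False, True, False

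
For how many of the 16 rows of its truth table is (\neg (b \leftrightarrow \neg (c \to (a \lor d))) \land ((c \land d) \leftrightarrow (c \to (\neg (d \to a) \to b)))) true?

  a   |   b   |   c   |   d   | (a \lor d) | (c \to (a \lor d)) | \neg (c \to (a \lor d)) | (c \land d) | (d \to a) | \neg (d \to a) | (\neg (d \to a) \to b) |   φ  
----- | ----- | ----- | ----- | ---------- | ------------------ | ----------------------- | ----------- | --------- | -------------- | ---------------------- | -----
False | False | False | False |   False    |        True        |          False          |    False    |    True   |     False      |          True          | False
False | False | False |  True |    True    |        True        |          False          |    False    |   False   |      True      |         False          | False
False | False |  True | False |   False    |       False        |           True          |    False    |    True   |     False      |          True          | False
False | False |  True |  True |    True    |        True        |          False          |     True    |   False   |      True      |         False          | False
False |  True | False | False |   False    |        True        |          False          |    False    |    True   |     False      |          True          | False
False |  True | False |  True |    True    |        True        |          False          |    False    |   False   |      True      |          True          | False
False |  True |  True | False |   False    |       False        |           True          |    False    |    True   |     False      |          True          | False
False |  True |  True |  True |    True    |        True        |          False          |     True    |   False   |      True      |          True          |  True
 True | False | False | False |    True    |        True        |          False          |    False    |    True   |     False      |          True          | False
 True | False | False |  True |    True    |        True        |          False          |    False    |    True   |     False      |          True          | False
 True | False |  True | False |    True    |        True        |          False          |    False    |    True   |     False      |          True          | False
 True | False |  True |  True |    True    |        True        |          False          |     True    |    True   |     False      |          True          | False
 True |  True | False | False |    True    |        True        |          False          |    False    |    True   |     False      |          True          | False
 True |  True | False |  True |    True    |        True        |          False          |    False    |    True   |     False      |          True          | False
 True |  True |  True | False |    True    |        True        |          False          |    False    |    True   |     False      |          True          | False
 True |  True |  True |  True |    True    |        True        |          False          |     True    |    True   |     False      |          True          |  True
The formula is true on 2 of the 16 rows.

2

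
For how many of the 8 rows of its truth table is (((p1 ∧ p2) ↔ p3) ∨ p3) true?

p1 | p2 | p3 || (p1 ∧ p2) | ((p1 ∧ p2) ↔ p3) | (((p1 ∧ p2) ↔ p3) ∨ p3)
F  | F  | F  ||     F     |        T         |            T           
F  | F  | T  ||     F     |        F         |            T           
F  | T  | F  ||     F     |        T         |            T           
F  | T  | T  ||     F     |        F         |            T           
T  | F  | F  ||     F     |        T         |            T           
T  | F  | T  ||     F     |        F         |            T           
T  | T  | F  ||     T     |        F         |            F           
T  | T  | T  ||     T     |        T         |            T           
The formula is true on 7 of the 8 rows.

7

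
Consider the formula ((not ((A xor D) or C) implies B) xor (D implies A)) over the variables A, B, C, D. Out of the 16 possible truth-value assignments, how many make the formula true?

A | B | C | D | (A xor D) | ((A xor D) or C) | not ((A xor D) or C) | (D implies A) | φ
- | - | - | - | --------- | ---------------- | -------------------- | ------------- | -
T | T | T | T |     F     |        T         |          F           |       T       | F
T | T | T | F |     T     |        T         |          F           |       T       | F
T | T | F | T |     F     |        F         |          T           |       T       | F
T | T | F | F |     T     |        T         |          F           |       T       | F
T | F | T | T |     F     |        T         |          F           |       T       | F
T | F | T | F |     T     |        T         |          F           |       T       | F
T | F | F | T |     F     |        F         |          T           |       T       | T
T | F | F | F |     T     |        T         |          F           |       T       | F
F | T | T | T |     T     |        T         |          F           |       F       | T
F | T | T | F |     F     |        T         |          F           |       T       | F
F | T | F | T |     T     |        T         |          F           |       F       | T
F | T | F | F |     F     |        F         |          T           |       T       | F
F | F | T | T |     T     |        T         |          F           |       F       | T
F | F | T | F |     F     |        T         |          F           |       T       | F
F | F | F | T |     T     |        T         |          F           |       F       | T
F | F | F | F |     F     |        F         |          T           |       T       | T
The formula is true on 6 of the 16 rows.

6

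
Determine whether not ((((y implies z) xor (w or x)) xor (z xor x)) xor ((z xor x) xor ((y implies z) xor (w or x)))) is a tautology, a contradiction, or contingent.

x | y | z | w | φ
- | - | - | - | -
T | T | T | T | T
T | T | T | F | T
T | T | F | T | T
T | T | F | F | T
T | F | T | T | T
T | F | T | F | T
T | F | F | T | T
T | F | F | F | T
F | T | T | T | T
F | T | T | F | T
F | T | F | T | T
F | T | F | F | T
F | F | T | T | T
F | F | T | F | T
F | F | F | T | T
F | F | F | F | T
Every row is T, so the formula is a tautology.

tautology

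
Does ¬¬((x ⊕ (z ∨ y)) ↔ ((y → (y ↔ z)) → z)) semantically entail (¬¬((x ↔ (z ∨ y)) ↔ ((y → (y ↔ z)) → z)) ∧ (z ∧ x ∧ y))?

no

x | y | z || φ | ψ
F | F | F || T | F
F | F | T || T | F
F | T | F || T | F
F | T | T || T | F
T | F | F || F | F
T | F | T || F | F
T | T | F || F | F
T | T | T || F | T
At x=F, y=F, z=F we have φ true but ψ false, so φ does not entail ψ.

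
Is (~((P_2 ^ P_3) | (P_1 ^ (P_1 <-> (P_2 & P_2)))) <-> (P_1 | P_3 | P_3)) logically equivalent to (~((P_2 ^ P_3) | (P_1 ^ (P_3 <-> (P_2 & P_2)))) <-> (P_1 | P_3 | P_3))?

P_1 | P_2 | P_3 | φ | ψ
--- | --- | --- | - | -
 1  |  1  |  1  | 1 | 1
 1  |  1  |  0  | 0 | 0
 1  |  0  |  1  | 0 | 0
 1  |  0  |  0  | 0 | 1
 0  |  1  |  1  | 1 | 0
 0  |  1  |  0  | 1 | 1
 0  |  0  |  1  | 0 | 0
 0  |  0  |  0  | 1 | 1
The columns differ at P_1=1, P_2=0, P_3=0 (φ=0, ψ=1), so they are not equivalent.

not equivalent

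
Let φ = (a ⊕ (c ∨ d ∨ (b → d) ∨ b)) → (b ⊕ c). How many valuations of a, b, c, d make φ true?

a  b  c  d  |  φ
T  T  T  T  |  T
T  T  T  F  |  T
T  T  F  T  |  T
T  T  F  F  |  T
T  F  T  T  |  T
T  F  T  F  |  T
T  F  F  T  |  T
T  F  F  F  |  T
F  T  T  T  |  F
F  T  T  F  |  F
F  T  F  T  |  T
F  T  F  F  |  T
F  F  T  T  |  T
F  F  T  F  |  T
F  F  F  T  |  F
F  F  F  F  |  F
The formula is true on 12 of the 16 rows.

12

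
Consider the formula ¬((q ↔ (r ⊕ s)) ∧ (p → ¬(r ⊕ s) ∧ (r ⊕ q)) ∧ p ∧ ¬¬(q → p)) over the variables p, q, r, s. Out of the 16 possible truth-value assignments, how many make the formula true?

15

p | q | r | s || φ
F | F | F | F || T
F | F | F | T || T
F | F | T | F || T
F | F | T | T || T
F | T | F | F || T
F | T | F | T || T
F | T | T | F || T
F | T | T | T || T
T | F | F | F || T
T | F | F | T || T
T | F | T | F || T
T | F | T | T || F
T | T | F | F || T
T | T | F | T || T
T | T | T | F || T
T | T | T | T || T
The formula is true on 15 of the 16 rows.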